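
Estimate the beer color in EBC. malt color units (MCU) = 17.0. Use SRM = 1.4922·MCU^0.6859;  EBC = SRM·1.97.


SRM = 1.4922·17.0^0.6859 = 10.4182
EBC = 10.4182·1.97

20.5238 EBC


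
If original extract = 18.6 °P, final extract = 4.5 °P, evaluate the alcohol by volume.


SG = 259/(259 − P);  ABV = (OG − FG)·131.25
OG = 259/(259 − 18.6) = 1.0774
FG = 259/(259 − 4.5) = 1.0177
ABV = (1.0774 − 1.0177)·131.25

7.8342 % ABV


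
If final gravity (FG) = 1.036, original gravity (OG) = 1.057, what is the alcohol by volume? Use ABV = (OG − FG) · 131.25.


ABV = (1.057 − 1.036) · 131.25

2.7562 % ABV


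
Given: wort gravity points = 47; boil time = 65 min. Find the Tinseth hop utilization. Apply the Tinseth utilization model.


U = 1.65·0.000125^(GP/1000) · (1 − e^(−0.04·t))/4.15
bigness = 1.65·0.000125^(47/1000) = 1.0815
boil_factor = (1 − e^(−0.04·65))/4.15 = 0.2231
U = 1.0815 · 0.2231

0.2413


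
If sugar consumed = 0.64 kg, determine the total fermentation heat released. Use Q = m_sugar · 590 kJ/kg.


Q = 0.64 · 590

377.6000 kJ


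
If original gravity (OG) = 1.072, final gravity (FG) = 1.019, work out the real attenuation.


AA = (OG−FG)/(OG−1)·100;  RA = AA·0.8192
AA = (1.072 − 1.019)/(1.072 − 1)·100 = 73.6111
RA = 73.6111·0.8192

60.3022 %


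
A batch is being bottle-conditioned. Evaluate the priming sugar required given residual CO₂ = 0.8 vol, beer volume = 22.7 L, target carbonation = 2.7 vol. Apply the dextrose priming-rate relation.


sugar = (target − residual)·4.0·V
sugar = (2.7 − 0.8)·4.0·22.7

172.5200 g


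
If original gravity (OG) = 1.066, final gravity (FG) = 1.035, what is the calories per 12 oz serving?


ABW = (OG−FG)·131.25·0.79/FG;  °P = 259 − 259/SG (for OG→OE and FG→AE);  RE = 0.1808·OE + 0.8192·AE;  Cal = (6.9·ABW + 4·(RE−0.1))·FG·3.55
ABW = (1.066 − 1.035)·131.25·0.79/1.035 = 3.1056
OE = 259 − 259/1.066 = 16.0356 °P
AE = 259 − 259/1.035 = 8.7585 °P
RE = 0.1808·16.0356 + 0.8192·8.7585 = 10.0742 °P
Cal = (6.9·3.1056 + 4·(10.0742−0.1))·1.035·3.55

225.3250 kcal


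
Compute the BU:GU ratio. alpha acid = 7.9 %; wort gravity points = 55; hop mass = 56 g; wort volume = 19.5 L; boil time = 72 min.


U = 1.65·0.000125^(GP/1000)·(1−e^(−0.04t))/4.15;  IBU = (α/100)·m·U·1000/V;  BU:GU = IBU/GP
U = 1.65·0.000125^(55/1000)·(1−e^(−0.04·72))/4.15 = 0.2289
IBU = (7.9/100)·56·0.2289·1000/19.5 = 51.9346
BU:GU = 51.9346/55

0.9443


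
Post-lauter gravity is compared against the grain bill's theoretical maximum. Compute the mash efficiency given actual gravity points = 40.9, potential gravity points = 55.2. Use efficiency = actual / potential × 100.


efficiency = 40.9 / 55.2 × 100

74.0942 %


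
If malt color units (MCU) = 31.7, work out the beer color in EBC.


SRM = 1.4922·MCU^0.6859;  EBC = SRM·1.97
SRM = 1.4922·31.7^0.6859 = 15.9736
EBC = 15.9736·1.97

31.4680 EBC


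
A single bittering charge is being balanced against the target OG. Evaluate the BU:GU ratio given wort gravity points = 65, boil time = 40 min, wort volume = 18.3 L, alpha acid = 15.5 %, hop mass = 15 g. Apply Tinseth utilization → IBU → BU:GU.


U = 1.65·0.000125^(GP/1000)·(1−e^(−0.04t))/4.15;  IBU = (α/100)·m·U·1000/V;  BU:GU = IBU/GP
U = 1.65·0.000125^(65/1000)·(1−e^(−0.04·40))/4.15 = 0.1769
IBU = (15.5/100)·15·0.1769·1000/18.3 = 22.4784
BU:GU = 22.4784/65

0.3458


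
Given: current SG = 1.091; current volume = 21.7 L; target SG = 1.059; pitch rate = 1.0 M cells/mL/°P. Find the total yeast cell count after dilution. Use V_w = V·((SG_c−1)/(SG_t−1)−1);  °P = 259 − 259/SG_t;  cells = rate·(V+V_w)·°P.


V_w = 21.7·((1.091−1)/(1.059−1)−1) = 11.7695
V_final = 21.7 + 11.7695 = 33.4695
°P = 259 − 259/1.059 = 14.4297
cells = 1.0·33.4695·14.4297

482.9531 billion cells


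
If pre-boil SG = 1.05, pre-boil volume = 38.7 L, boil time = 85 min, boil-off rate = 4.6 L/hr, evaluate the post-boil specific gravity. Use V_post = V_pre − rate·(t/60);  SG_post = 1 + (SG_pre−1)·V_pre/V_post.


V_post = 38.7 − 4.6·(85/60) = 32.1833
SG_post = 1 + (1.05 − 1)·38.7/32.1833

1.0601


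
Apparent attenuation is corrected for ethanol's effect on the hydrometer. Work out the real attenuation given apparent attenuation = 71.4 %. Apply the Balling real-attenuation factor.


RA = AA · 0.8192
RA = 71.4 · 0.8192

58.4909 %


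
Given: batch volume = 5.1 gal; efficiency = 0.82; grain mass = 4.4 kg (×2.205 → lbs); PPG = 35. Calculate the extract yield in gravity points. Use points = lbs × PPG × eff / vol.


lbs = 4.4 × 2.205 = 9.7020
points = 9.7020 × 35 × 0.82 / 5.1

54.5975 points


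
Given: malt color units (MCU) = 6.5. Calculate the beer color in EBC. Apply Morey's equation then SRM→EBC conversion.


SRM = 1.4922·MCU^0.6859;  EBC = SRM·1.97
SRM = 1.4922·6.5^0.6859 = 5.3877
EBC = 5.3877·1.97

10.6138 EBC


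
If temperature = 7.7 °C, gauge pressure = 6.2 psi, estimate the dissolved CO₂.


vols = (P + 14.695)·(0.01821 + 0.09011·e^(−0.04·T))
vols = (6.2 + 14.695)·(0.01821 + 0.09011·e^(−0.04·7.7))

1.7642 volumes


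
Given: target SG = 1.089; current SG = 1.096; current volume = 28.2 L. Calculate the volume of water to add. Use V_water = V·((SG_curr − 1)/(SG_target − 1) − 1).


V_water = 28.2·((1.096 − 1)/(1.089 − 1) − 1)

2.2180 L


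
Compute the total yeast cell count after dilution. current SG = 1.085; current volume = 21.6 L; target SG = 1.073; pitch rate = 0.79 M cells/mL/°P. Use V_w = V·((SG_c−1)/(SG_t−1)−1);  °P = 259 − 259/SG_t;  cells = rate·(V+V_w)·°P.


V_w = 21.6·((1.085−1)/(1.073−1)−1) = 3.5507
V_final = 21.6 + 3.5507 = 25.1507
°P = 259 − 259/1.073 = 17.6207
cells = 0.79·25.1507·17.6207

350.1062 billion cells


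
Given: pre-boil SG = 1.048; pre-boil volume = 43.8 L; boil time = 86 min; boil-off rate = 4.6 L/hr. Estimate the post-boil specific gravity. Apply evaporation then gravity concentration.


V_post = V_pre − rate·(t/60);  SG_post = 1 + (SG_pre−1)·V_pre/V_post
V_post = 43.8 − 4.6·(86/60) = 37.2067
SG_post = 1 + (1.048 − 1)·43.8/37.2067

1.0565


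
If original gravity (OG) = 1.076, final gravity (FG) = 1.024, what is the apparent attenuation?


AA = (OG − FG)/(OG − 1) · 100
AA = (1.076 − 1.024)/(1.076 − 1) · 100

68.4211 %


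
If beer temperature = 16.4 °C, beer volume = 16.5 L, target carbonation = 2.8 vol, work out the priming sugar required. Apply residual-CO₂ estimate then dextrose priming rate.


residual = 14.695·(0.01821 + 0.09011·e^(−0.04·T));  sugar = (target − residual)·4.0·V
residual = 14.695·(0.01821 + 0.09011·e^(−0.04·16.4)) = 0.9547
sugar = (2.8 − 0.9547)·4.0·16.5

121.7874 g


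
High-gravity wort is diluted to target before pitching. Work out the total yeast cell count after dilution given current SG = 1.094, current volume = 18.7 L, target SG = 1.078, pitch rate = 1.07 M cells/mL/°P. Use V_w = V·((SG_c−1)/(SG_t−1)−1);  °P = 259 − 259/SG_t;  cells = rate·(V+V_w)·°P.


V_w = 18.7·((1.094−1)/(1.078−1)−1) = 3.8359
V_final = 18.7 + 3.8359 = 22.5359
°P = 259 − 259/1.078 = 18.7403
cells = 1.07·22.5359·18.7403

451.8916 billion cells


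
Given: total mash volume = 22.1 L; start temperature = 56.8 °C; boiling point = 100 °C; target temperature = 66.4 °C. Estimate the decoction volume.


V_dec = V_total·(T_target − T_start)/(T_boil − T_start)
V_dec = 22.1·(66.4 − 56.8)/(100 − 56.8)

4.9111 L


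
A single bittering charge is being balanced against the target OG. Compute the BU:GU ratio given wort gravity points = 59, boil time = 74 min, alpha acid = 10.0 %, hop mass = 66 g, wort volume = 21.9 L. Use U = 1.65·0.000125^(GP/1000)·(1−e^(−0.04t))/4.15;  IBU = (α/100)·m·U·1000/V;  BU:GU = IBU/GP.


U = 1.65·0.000125^(59/1000)·(1−e^(−0.04·74))/4.15 = 0.2218
IBU = (10.0/100)·66·0.2218·1000/21.9 = 66.8567
BU:GU = 66.8567/59

1.1332


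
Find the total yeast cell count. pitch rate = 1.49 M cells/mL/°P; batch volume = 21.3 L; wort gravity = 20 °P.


cells (billions) = rate · V_L · °P
cells = 1.49 · 21.3 · 20

634.7400 billion cells


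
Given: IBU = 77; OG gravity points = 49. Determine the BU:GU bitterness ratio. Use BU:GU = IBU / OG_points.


BU:GU = 77 / 49

1.5714


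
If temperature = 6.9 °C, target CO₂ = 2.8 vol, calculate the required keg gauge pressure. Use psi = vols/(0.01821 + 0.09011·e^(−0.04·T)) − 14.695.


psi = 2.8/(0.01821 + 0.09011·e^(−0.04·6.9)) − 14.695

17.6426 psi


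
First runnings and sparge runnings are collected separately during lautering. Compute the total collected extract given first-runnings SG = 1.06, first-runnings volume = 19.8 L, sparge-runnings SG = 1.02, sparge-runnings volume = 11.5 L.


total = Σ (SG_i − 1)·1000·V_i
first = (1.06 − 1)·1000·19.8 = 1188.0000
sparge = (1.02 − 1)·1000·11.5 = 230.0000
total = 1188.0000 + 230.0000

1418.0000 gravity·L


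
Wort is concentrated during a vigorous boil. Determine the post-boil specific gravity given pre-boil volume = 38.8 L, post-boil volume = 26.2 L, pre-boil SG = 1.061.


SG_post = 1 + (SG_pre − 1)·V_pre/V_post
pts_pre = (1.061 − 1)·1000 = 61.0000
pts_post = 61.0000·38.8/26.2 = 90.3359
SG_post = 1 + 90.3359/1000

1.0903


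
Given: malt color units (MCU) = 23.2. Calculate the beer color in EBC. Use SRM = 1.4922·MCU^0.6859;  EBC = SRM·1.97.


SRM = 1.4922·23.2^0.6859 = 12.8948
EBC = 12.8948·1.97

25.4028 EBC


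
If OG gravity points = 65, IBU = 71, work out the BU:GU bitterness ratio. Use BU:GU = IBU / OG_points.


BU:GU = 71 / 65

1.0923


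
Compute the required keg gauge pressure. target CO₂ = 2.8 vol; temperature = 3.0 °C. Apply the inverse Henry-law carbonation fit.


psi = vols/(0.01821 + 0.09011·e^(−0.04·T)) − 14.695
psi = 2.8/(0.01821 + 0.09011·e^(−0.04·3.0)) − 14.695

13.8385 psi


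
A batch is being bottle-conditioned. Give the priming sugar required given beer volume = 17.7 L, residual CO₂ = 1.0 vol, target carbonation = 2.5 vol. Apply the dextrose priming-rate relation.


sugar = (target − residual)·4.0·V
sugar = (2.5 − 1.0)·4.0·17.7

106.2000 g


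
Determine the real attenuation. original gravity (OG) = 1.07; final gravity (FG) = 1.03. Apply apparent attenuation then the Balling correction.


AA = (OG−FG)/(OG−1)·100;  RA = AA·0.8192
AA = (1.07 − 1.03)/(1.07 − 1)·100 = 57.1429
RA = 57.1429·0.8192

46.8114 %


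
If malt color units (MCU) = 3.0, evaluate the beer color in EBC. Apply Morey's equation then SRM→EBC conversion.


SRM = 1.4922·MCU^0.6859;  EBC = SRM·1.97
SRM = 1.4922·3.0^0.6859 = 3.1702
EBC = 3.1702·1.97

6.2453 EBC


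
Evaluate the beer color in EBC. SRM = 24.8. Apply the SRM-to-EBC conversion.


EBC = SRM · 1.97
EBC = 24.8 · 1.97

48.8560 EBC


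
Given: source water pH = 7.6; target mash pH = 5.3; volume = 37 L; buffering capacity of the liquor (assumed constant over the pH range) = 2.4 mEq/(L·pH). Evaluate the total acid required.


acid = buffering capacity · (pH_source − pH_target) · V
acid = 2.4 · (7.6 − 5.3) · 37

204.2400 mEq


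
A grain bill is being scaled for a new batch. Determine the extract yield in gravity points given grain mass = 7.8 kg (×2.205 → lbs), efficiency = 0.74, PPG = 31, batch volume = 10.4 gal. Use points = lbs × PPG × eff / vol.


lbs = 7.8 × 2.205 = 17.1990
points = 17.1990 × 31 × 0.74 / 10.4

37.9370 points


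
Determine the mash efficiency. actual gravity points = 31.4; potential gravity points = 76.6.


efficiency = actual / potential × 100
efficiency = 31.4 / 76.6 × 100

40.9922 %


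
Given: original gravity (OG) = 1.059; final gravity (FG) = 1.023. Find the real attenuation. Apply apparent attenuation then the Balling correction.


AA = (OG−FG)/(OG−1)·100;  RA = AA·0.8192
AA = (1.059 − 1.023)/(1.059 − 1)·100 = 61.0169
RA = 61.0169·0.8192

49.9851 %


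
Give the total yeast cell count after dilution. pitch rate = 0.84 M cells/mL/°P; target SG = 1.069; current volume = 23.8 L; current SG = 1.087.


V_w = V·((SG_c−1)/(SG_t−1)−1);  °P = 259 − 259/SG_t;  cells = rate·(V+V_w)·°P
V_w = 23.8·((1.087−1)/(1.069−1)−1) = 6.2087
V_final = 23.8 + 6.2087 = 30.0087
°P = 259 − 259/1.069 = 16.7175
cells = 0.84·30.0087·16.7175

421.4029 billion cells


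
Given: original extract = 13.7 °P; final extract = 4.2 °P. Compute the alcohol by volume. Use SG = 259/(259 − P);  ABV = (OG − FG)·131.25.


OG = 259/(259 − 13.7) = 1.0558
FG = 259/(259 − 4.2) = 1.0165
ABV = (1.0558 − 1.0165)·131.25

5.1668 % ABV


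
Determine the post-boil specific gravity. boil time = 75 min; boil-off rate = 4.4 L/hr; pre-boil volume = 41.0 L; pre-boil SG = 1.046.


V_post = V_pre − rate·(t/60);  SG_post = 1 + (SG_pre−1)·V_pre/V_post
V_post = 41.0 − 4.4·(75/60) = 35.5000
SG_post = 1 + (1.046 − 1)·41.0/35.5000

1.0531


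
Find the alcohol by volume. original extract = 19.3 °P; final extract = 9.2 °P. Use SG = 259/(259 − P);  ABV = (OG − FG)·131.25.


OG = 259/(259 − 19.3) = 1.0805
FG = 259/(259 − 9.2) = 1.0368
ABV = (1.0805 − 1.0368)·131.25

5.7340 % ABV


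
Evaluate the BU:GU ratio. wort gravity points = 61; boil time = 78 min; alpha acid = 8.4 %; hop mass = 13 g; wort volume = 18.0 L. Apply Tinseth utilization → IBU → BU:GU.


U = 1.65·0.000125^(GP/1000)·(1−e^(−0.04t))/4.15;  IBU = (α/100)·m·U·1000/V;  BU:GU = IBU/GP
U = 1.65·0.000125^(61/1000)·(1−e^(−0.04·78))/4.15 = 0.2197
IBU = (8.4/100)·13·0.2197·1000/18.0 = 13.3255
BU:GU = 13.3255/61

0.2185


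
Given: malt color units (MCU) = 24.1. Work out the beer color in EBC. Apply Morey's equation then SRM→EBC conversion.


SRM = 1.4922·MCU^0.6859;  EBC = SRM·1.97
SRM = 1.4922·24.1^0.6859 = 13.2359
EBC = 13.2359·1.97

26.0747 EBC


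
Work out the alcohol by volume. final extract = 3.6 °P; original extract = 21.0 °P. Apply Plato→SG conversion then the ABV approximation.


SG = 259/(259 − P);  ABV = (OG − FG)·131.25
OG = 259/(259 − 21.0) = 1.0882
FG = 259/(259 − 3.6) = 1.0141
ABV = (1.0882 − 1.0141)·131.25

9.7308 % ABV


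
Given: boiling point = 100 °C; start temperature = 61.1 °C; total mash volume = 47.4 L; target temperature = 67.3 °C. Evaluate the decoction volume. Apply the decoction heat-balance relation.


V_dec = V_total·(T_target − T_start)/(T_boil − T_start)
V_dec = 47.4·(67.3 − 61.1)/(100 − 61.1)

7.5548 L


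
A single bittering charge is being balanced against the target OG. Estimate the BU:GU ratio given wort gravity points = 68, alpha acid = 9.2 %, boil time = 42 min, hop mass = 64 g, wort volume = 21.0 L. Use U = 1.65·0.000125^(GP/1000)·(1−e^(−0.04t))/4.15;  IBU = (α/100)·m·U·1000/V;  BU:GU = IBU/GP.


U = 1.65·0.000125^(68/1000)·(1−e^(−0.04·42))/4.15 = 0.1756
IBU = (9.2/100)·64·0.1756·1000/21.0 = 49.2265
BU:GU = 49.2265/68

0.7239


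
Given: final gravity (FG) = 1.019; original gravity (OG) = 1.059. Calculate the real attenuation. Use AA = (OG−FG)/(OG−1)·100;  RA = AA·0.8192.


AA = (1.059 − 1.019)/(1.059 − 1)·100 = 67.7966
RA = 67.7966·0.8192

55.5390 %


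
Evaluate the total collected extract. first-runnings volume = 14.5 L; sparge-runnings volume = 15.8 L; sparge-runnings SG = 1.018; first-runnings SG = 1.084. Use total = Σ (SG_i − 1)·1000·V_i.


first = (1.084 − 1)·1000·14.5 = 1218.0000
sparge = (1.018 − 1)·1000·15.8 = 284.4000
total = 1218.0000 + 284.4000

1502.4000 gravity·L


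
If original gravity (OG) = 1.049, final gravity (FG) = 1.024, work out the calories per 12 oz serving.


ABW = (OG−FG)·131.25·0.79/FG;  °P = 259 − 259/SG (for OG→OE and FG→AE);  RE = 0.1808·OE + 0.8192·AE;  Cal = (6.9·ABW + 4·(RE−0.1))·FG·3.55
ABW = (1.049 − 1.024)·131.25·0.79/1.024 = 2.5314
OE = 259 − 259/1.049 = 12.0982 °P
AE = 259 − 259/1.024 = 6.0703 °P
RE = 0.1808·12.0982 + 0.8192·6.0703 = 7.1602 °P
Cal = (6.9·2.5314 + 4·(7.1602−0.1))·1.024·3.55

166.1559 kcal


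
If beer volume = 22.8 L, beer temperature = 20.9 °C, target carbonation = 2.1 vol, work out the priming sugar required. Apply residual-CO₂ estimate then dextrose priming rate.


residual = 14.695·(0.01821 + 0.09011·e^(−0.04·T));  sugar = (target − residual)·4.0·V
residual = 14.695·(0.01821 + 0.09011·e^(−0.04·20.9)) = 0.8415
sugar = (2.1 − 0.8415)·4.0·22.8

114.7712 g


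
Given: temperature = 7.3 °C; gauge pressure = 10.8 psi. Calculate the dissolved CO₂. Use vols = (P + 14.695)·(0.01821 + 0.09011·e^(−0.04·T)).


vols = (10.8 + 14.695)·(0.01821 + 0.09011·e^(−0.04·7.3))

2.1799 volumes


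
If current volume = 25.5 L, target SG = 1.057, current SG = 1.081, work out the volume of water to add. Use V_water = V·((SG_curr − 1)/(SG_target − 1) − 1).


V_water = 25.5·((1.081 − 1)/(1.057 − 1) − 1)

10.7368 L


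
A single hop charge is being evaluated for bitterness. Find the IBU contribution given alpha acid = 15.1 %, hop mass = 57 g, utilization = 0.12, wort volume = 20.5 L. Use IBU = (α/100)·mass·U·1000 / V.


IBU = (15.1/100)·57·0.12·1000 / 20.5

50.3824 IBU


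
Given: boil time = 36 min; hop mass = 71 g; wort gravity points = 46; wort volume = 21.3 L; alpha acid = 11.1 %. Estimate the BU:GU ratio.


U = 1.65·0.000125^(GP/1000)·(1−e^(−0.04t))/4.15;  IBU = (α/100)·m·U·1000/V;  BU:GU = IBU/GP
U = 1.65·0.000125^(46/1000)·(1−e^(−0.04·36))/4.15 = 0.2007
IBU = (11.1/100)·71·0.2007·1000/21.3 = 74.2440
BU:GU = 74.2440/46

1.6140


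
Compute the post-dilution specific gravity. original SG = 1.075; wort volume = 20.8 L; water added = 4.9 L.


SG_new = 1 + (SG_old − 1)·V_old/(V_old + V_water)
pts = (1.075 − 1)·1000·20.8/(20.8 + 4.9) = 60.7004
SG_new = 1 + 60.7004/1000

1.0607


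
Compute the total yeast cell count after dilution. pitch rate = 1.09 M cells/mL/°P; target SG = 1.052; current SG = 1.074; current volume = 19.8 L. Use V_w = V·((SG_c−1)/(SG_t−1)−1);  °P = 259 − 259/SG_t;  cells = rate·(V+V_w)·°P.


V_w = 19.8·((1.074−1)/(1.052−1)−1) = 8.3769
V_final = 19.8 + 8.3769 = 28.1769
°P = 259 − 259/1.052 = 12.8023
cells = 1.09·28.1769·12.8023

393.1945 billion cells


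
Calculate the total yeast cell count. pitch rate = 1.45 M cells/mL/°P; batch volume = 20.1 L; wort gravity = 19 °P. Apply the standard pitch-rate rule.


cells (billions) = rate · V_L · °P
cells = 1.45 · 20.1 · 19

553.7550 billion cells


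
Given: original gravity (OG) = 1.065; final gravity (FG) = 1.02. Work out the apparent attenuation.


AA = (OG − FG)/(OG − 1) · 100
AA = (1.065 − 1.02)/(1.065 − 1) · 100

69.2308 %


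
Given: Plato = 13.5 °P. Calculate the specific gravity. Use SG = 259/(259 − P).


SG = 259/(259 − 13.5)

1.0550


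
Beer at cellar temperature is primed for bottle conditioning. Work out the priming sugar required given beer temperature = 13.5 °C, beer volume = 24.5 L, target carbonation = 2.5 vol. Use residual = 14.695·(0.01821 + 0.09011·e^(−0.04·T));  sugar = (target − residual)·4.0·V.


residual = 14.695·(0.01821 + 0.09011·e^(−0.04·13.5)) = 1.0393
sugar = (2.5 − 1.0393)·4.0·24.5

143.1533 g


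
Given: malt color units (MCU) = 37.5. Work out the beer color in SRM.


SRM = 1.4922 · MCU^0.6859
SRM = 1.4922 · 37.5^0.6859

17.9248 SRM


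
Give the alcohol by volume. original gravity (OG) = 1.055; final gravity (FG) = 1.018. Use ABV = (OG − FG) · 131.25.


ABV = (1.055 − 1.018) · 131.25

4.8562 % ABV


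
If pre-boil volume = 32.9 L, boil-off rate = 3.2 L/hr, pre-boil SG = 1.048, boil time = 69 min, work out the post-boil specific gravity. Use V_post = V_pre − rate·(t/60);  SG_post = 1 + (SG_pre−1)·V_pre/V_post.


V_post = 32.9 − 3.2·(69/60) = 29.2200
SG_post = 1 + (1.048 − 1)·32.9/29.2200

1.0540


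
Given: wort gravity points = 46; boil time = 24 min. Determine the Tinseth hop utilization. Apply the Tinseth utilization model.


U = 1.65·0.000125^(GP/1000) · (1 − e^(−0.04·t))/4.15
bigness = 1.65·0.000125^(46/1000) = 1.0913
boil_factor = (1 − e^(−0.04·24))/4.15 = 0.1487
U = 1.0913 · 0.1487

0.1623


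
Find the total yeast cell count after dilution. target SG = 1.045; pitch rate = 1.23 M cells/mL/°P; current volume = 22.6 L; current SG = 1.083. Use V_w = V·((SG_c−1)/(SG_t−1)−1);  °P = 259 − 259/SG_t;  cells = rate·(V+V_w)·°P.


V_w = 22.6·((1.083−1)/(1.045−1)−1) = 19.0844
V_final = 22.6 + 19.0844 = 41.6844
°P = 259 − 259/1.045 = 11.1531
cells = 1.23·41.6844·11.1531

571.8408 billion cells


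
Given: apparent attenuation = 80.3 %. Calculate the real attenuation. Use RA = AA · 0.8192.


RA = 80.3 · 0.8192

65.7818 %


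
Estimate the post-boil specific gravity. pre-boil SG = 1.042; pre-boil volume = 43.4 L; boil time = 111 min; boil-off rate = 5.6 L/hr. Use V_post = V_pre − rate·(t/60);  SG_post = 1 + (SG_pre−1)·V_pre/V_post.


V_post = 43.4 − 5.6·(111/60) = 33.0400
SG_post = 1 + (1.042 − 1)·43.4/33.0400

1.0552


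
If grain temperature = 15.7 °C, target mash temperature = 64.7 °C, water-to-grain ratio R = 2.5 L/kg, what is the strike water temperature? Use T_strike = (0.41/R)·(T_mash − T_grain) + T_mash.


T_strike = (0.41/2.5)·(64.7 − 15.7) + 64.7

72.7360 °C


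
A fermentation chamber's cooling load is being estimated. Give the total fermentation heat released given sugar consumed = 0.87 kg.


Q = m_sugar · 590 kJ/kg
Q = 0.87 · 590

513.3000 kJ


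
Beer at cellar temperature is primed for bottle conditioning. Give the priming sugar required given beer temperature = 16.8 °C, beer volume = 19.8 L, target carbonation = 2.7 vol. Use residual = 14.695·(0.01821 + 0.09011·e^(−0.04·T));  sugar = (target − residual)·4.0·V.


residual = 14.695·(0.01821 + 0.09011·e^(−0.04·16.8)) = 0.9438
sugar = (2.7 − 0.9438)·4.0·19.8

139.0887 g


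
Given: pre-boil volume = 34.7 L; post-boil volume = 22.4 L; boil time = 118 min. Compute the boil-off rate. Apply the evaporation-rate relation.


rate = (V_pre − V_post) / (t_min/60)
rate = (34.7 − 22.4) / (118/60)

6.2542 L/hr


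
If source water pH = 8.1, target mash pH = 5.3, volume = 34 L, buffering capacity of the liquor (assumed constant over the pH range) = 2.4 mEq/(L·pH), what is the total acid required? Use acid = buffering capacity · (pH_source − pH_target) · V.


acid = 2.4 · (8.1 − 5.3) · 34

228.4800 mEq


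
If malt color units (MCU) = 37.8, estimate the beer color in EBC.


SRM = 1.4922·MCU^0.6859;  EBC = SRM·1.97
SRM = 1.4922·37.8^0.6859 = 18.0231
EBC = 18.0231·1.97

35.5054 EBC


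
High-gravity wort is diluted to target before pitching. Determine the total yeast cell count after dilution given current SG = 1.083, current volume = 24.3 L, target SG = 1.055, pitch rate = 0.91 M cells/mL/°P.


V_w = V·((SG_c−1)/(SG_t−1)−1);  °P = 259 − 259/SG_t;  cells = rate·(V+V_w)·°P
V_w = 24.3·((1.083−1)/(1.055−1)−1) = 12.3709
V_final = 24.3 + 12.3709 = 36.6709
°P = 259 − 259/1.055 = 13.5024
cells = 0.91·36.6709·13.5024

450.5812 billion cells


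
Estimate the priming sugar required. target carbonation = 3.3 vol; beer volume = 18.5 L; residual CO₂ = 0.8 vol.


sugar = (target − residual)·4.0·V
sugar = (3.3 − 0.8)·4.0·18.5

185.0000 g


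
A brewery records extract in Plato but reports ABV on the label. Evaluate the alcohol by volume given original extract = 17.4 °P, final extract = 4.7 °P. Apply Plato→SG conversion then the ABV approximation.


SG = 259/(259 − P);  ABV = (OG − FG)·131.25
OG = 259/(259 − 17.4) = 1.0720
FG = 259/(259 − 4.7) = 1.0185
ABV = (1.0720 − 1.0185)·131.25

7.0268 % ABV


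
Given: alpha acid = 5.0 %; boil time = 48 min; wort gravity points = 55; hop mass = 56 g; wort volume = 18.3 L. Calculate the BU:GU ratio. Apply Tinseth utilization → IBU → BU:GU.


U = 1.65·0.000125^(GP/1000)·(1−e^(−0.04t))/4.15;  IBU = (α/100)·m·U·1000/V;  BU:GU = IBU/GP
U = 1.65·0.000125^(55/1000)·(1−e^(−0.04·48))/4.15 = 0.2070
IBU = (5.0/100)·56·0.2070·1000/18.3 = 31.6681
BU:GU = 31.6681/55

0.5758


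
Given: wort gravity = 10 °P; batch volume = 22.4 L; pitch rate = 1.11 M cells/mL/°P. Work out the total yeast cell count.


cells (billions) = rate · V_L · °P
cells = 1.11 · 22.4 · 10

248.6400 billion cells


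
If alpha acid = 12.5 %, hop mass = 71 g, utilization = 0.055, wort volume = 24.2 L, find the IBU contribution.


IBU = (α/100)·mass·U·1000 / V
IBU = (12.5/100)·71·0.055·1000 / 24.2

20.1705 IBU


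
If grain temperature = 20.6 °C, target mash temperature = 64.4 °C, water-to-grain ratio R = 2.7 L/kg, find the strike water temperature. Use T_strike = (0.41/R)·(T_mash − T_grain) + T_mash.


T_strike = (0.41/2.7)·(64.4 − 20.6) + 64.4

71.0511 °C


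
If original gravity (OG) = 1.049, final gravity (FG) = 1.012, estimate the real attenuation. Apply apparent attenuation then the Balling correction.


AA = (OG−FG)/(OG−1)·100;  RA = AA·0.8192
AA = (1.049 − 1.012)/(1.049 − 1)·100 = 75.5102
RA = 75.5102·0.8192

61.8580 %


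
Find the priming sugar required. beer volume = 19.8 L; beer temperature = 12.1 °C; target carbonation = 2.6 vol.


residual = 14.695·(0.01821 + 0.09011·e^(−0.04·T));  sugar = (target − residual)·4.0·V
residual = 14.695·(0.01821 + 0.09011·e^(−0.04·12.1)) = 1.0837
sugar = (2.6 − 1.0837)·4.0·19.8

120.0912 g


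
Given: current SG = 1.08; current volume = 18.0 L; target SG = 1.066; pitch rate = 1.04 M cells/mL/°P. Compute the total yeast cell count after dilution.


V_w = V·((SG_c−1)/(SG_t−1)−1);  °P = 259 − 259/SG_t;  cells = rate·(V+V_w)·°P
V_w = 18.0·((1.08−1)/(1.066−1)−1) = 3.8182
V_final = 18.0 + 3.8182 = 21.8182
°P = 259 − 259/1.066 = 16.0356
cells = 1.04·21.8182·16.0356

363.8634 billion cells


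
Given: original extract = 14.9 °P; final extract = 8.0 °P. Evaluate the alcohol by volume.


SG = 259/(259 − P);  ABV = (OG − FG)·131.25
OG = 259/(259 − 14.9) = 1.0610
FG = 259/(259 − 8.0) = 1.0319
ABV = (1.0610 − 1.0319)·131.25

3.8283 % ABV


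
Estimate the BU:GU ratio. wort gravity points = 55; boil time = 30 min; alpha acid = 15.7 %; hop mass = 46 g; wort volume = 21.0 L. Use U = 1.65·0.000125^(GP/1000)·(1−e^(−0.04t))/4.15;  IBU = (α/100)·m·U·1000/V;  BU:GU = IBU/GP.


U = 1.65·0.000125^(55/1000)·(1−e^(−0.04·30))/4.15 = 0.1695
IBU = (15.7/100)·46·0.1695·1000/21.0 = 58.2855
BU:GU = 58.2855/55

1.0597


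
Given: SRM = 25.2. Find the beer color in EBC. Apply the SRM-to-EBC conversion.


EBC = SRM · 1.97
EBC = 25.2 · 1.97

49.6440 EBC


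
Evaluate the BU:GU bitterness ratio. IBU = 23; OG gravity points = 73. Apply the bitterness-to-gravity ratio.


BU:GU = IBU / OG_points
BU:GU = 23 / 73

0.3151


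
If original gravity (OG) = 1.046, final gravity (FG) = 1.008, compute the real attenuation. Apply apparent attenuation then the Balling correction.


AA = (OG−FG)/(OG−1)·100;  RA = AA·0.8192
AA = (1.046 − 1.008)/(1.046 − 1)·100 = 82.6087
RA = 82.6087·0.8192

67.6730 %


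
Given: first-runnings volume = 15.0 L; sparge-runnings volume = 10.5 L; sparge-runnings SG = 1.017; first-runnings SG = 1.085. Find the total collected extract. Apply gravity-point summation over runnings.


total = Σ (SG_i − 1)·1000·V_i
first = (1.085 − 1)·1000·15.0 = 1275.0000
sparge = (1.017 − 1)·1000·10.5 = 178.5000
total = 1275.0000 + 178.5000

1453.5000 gravity·L


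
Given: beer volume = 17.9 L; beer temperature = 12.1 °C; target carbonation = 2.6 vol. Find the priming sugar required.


residual = 14.695·(0.01821 + 0.09011·e^(−0.04·T));  sugar = (target − residual)·4.0·V
residual = 14.695·(0.01821 + 0.09011·e^(−0.04·12.1)) = 1.0837
sugar = (2.6 − 1.0837)·4.0·17.9

108.5673 g


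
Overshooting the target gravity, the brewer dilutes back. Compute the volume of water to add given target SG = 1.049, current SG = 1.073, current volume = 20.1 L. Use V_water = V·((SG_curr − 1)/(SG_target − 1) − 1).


V_water = 20.1·((1.073 − 1)/(1.049 − 1) − 1)

9.8449 L


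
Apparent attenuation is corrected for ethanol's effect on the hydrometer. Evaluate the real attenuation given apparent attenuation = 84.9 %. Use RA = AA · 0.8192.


RA = 84.9 · 0.8192

69.5501 %


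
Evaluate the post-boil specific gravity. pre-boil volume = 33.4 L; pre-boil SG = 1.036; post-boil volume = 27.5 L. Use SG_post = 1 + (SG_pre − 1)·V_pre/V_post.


pts_pre = (1.036 − 1)·1000 = 36.0000
pts_post = 36.0000·33.4/27.5 = 43.7236
SG_post = 1 + 43.7236/1000

1.0437


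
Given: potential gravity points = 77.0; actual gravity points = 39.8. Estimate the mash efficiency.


efficiency = actual / potential × 100
efficiency = 39.8 / 77.0 × 100

51.6883 %


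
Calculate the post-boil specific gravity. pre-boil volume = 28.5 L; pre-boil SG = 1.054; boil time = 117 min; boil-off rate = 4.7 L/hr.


V_post = V_pre − rate·(t/60);  SG_post = 1 + (SG_pre−1)·V_pre/V_post
V_post = 28.5 − 4.7·(117/60) = 19.3350
SG_post = 1 + (1.054 − 1)·28.5/19.3350

1.0796


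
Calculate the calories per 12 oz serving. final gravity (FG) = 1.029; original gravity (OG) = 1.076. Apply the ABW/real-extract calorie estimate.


ABW = (OG−FG)·131.25·0.79/FG;  °P = 259 − 259/SG (for OG→OE and FG→AE);  RE = 0.1808·OE + 0.8192·AE;  Cal = (6.9·ABW + 4·(RE−0.1))·FG·3.55
ABW = (1.076 − 1.029)·131.25·0.79/1.029 = 4.7360
OE = 259 − 259/1.076 = 18.2937 °P
AE = 259 − 259/1.029 = 7.2993 °P
RE = 0.1808·18.2937 + 0.8192·7.2993 = 9.2871 °P
Cal = (6.9·4.7360 + 4·(9.2871−0.1))·1.029·3.55

253.6119 kcal


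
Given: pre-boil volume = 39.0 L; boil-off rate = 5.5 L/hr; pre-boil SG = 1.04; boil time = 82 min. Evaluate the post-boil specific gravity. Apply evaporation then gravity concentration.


V_post = V_pre − rate·(t/60);  SG_post = 1 + (SG_pre−1)·V_pre/V_post
V_post = 39.0 − 5.5·(82/60) = 31.4833
SG_post = 1 + (1.04 − 1)·39.0/31.4833

1.0496


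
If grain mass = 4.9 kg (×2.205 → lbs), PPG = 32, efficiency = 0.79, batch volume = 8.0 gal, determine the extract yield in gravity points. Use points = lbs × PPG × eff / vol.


lbs = 4.9 × 2.205 = 10.8045
points = 10.8045 × 32 × 0.79 / 8.0

34.1422 points


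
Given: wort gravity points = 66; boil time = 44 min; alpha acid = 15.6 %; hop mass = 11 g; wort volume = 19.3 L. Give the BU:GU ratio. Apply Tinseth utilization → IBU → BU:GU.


U = 1.65·0.000125^(GP/1000)·(1−e^(−0.04t))/4.15;  IBU = (α/100)·m·U·1000/V;  BU:GU = IBU/GP
U = 1.65·0.000125^(66/1000)·(1−e^(−0.04·44))/4.15 = 0.1819
IBU = (15.6/100)·11·0.1819·1000/19.3 = 16.1733
BU:GU = 16.1733/66

0.2451


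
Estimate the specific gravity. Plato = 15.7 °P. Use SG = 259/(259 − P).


SG = 259/(259 − 15.7)

1.0645


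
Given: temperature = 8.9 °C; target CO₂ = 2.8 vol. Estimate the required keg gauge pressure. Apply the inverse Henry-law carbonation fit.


psi = vols/(0.01821 + 0.09011·e^(−0.04·T)) − 14.695
psi = 2.8/(0.01821 + 0.09011·e^(−0.04·8.9)) − 14.695

19.7328 psi


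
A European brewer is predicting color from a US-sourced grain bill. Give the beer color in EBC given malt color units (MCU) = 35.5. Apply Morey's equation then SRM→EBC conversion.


SRM = 1.4922·MCU^0.6859;  EBC = SRM·1.97
SRM = 1.4922·35.5^0.6859 = 17.2635
EBC = 17.2635·1.97

34.0091 EBC


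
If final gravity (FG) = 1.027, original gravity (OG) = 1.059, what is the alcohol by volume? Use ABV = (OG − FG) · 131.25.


ABV = (1.059 − 1.027) · 131.25

4.2000 % ABV


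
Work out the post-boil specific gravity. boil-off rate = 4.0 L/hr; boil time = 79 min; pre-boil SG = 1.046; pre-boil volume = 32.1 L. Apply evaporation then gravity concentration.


V_post = V_pre − rate·(t/60);  SG_post = 1 + (SG_pre−1)·V_pre/V_post
V_post = 32.1 − 4.0·(79/60) = 26.8333
SG_post = 1 + (1.046 − 1)·32.1/26.8333

1.0550


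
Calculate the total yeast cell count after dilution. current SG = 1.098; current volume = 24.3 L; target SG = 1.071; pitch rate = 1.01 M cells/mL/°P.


V_w = V·((SG_c−1)/(SG_t−1)−1);  °P = 259 − 259/SG_t;  cells = rate·(V+V_w)·°P
V_w = 24.3·((1.098−1)/(1.071−1)−1) = 9.2408
V_final = 24.3 + 9.2408 = 33.5408
°P = 259 − 259/1.071 = 17.1699
cells = 1.01·33.5408·17.1699

581.6531 billion cells


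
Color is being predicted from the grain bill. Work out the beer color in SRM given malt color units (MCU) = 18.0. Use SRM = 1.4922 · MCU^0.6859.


SRM = 1.4922 · 18.0^0.6859

10.8347 SRM


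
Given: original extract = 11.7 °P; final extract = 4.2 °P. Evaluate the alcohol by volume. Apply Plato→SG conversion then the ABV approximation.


SG = 259/(259 − P);  ABV = (OG − FG)·131.25
OG = 259/(259 − 11.7) = 1.0473
FG = 259/(259 − 4.2) = 1.0165
ABV = (1.0473 − 1.0165)·131.25

4.0461 % ABV


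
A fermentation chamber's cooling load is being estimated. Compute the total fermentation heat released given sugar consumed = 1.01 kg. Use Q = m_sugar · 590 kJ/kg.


Q = 1.01 · 590

595.9000 kJ


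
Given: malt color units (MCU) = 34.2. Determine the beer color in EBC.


SRM = 1.4922·MCU^0.6859;  EBC = SRM·1.97
SRM = 1.4922·34.2^0.6859 = 16.8273
EBC = 16.8273·1.97

33.1499 EBC


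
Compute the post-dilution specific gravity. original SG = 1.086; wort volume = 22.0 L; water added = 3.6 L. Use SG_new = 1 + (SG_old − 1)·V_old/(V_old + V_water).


pts = (1.086 − 1)·1000·22.0/(22.0 + 3.6) = 73.9063
SG_new = 1 + 73.9063/1000

1.0739


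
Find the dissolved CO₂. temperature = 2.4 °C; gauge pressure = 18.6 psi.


vols = (P + 14.695)·(0.01821 + 0.09011·e^(−0.04·T))
vols = (18.6 + 14.695)·(0.01821 + 0.09011·e^(−0.04·2.4))

3.3319 volumes


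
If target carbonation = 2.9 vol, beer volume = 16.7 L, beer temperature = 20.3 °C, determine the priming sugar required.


residual = 14.695·(0.01821 + 0.09011·e^(−0.04·T));  sugar = (target − residual)·4.0·V
residual = 14.695·(0.01821 + 0.09011·e^(−0.04·20.3)) = 0.8555
sugar = (2.9 − 0.8555)·4.0·16.7

136.5736 g


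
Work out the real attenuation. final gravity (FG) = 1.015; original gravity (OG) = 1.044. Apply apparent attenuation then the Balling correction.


AA = (OG−FG)/(OG−1)·100;  RA = AA·0.8192
AA = (1.044 − 1.015)/(1.044 − 1)·100 = 65.9091
RA = 65.9091·0.8192

53.9927 %


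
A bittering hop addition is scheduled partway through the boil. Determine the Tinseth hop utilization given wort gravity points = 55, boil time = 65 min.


U = 1.65·0.000125^(GP/1000) · (1 − e^(−0.04·t))/4.15
bigness = 1.65·0.000125^(55/1000) = 1.0065
boil_factor = (1 − e^(−0.04·65))/4.15 = 0.2231
U = 1.0065 · 0.2231

0.2245


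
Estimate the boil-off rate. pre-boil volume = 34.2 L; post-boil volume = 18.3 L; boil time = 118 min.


rate = (V_pre − V_post) / (t_min/60)
rate = (34.2 − 18.3) / (118/60)

8.0847 L/hr


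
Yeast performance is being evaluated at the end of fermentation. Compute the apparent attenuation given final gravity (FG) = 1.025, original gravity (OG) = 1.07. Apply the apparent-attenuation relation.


AA = (OG − FG)/(OG − 1) · 100
AA = (1.07 − 1.025)/(1.07 − 1) · 100

64.2857 %


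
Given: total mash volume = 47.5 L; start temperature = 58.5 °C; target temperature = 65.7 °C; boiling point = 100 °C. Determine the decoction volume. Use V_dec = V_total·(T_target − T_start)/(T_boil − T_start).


V_dec = 47.5·(65.7 − 58.5)/(100 − 58.5)

8.2410 L


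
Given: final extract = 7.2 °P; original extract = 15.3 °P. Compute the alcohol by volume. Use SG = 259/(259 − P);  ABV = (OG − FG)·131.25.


OG = 259/(259 − 15.3) = 1.0628
FG = 259/(259 − 7.2) = 1.0286
ABV = (1.0628 − 1.0286)·131.25

4.4872 % ABV


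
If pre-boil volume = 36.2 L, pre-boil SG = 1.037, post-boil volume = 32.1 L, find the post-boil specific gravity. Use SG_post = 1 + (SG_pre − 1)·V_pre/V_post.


pts_pre = (1.037 − 1)·1000 = 37.0000
pts_post = 37.0000·36.2/32.1 = 41.7259
SG_post = 1 + 41.7259/1000

1.0417


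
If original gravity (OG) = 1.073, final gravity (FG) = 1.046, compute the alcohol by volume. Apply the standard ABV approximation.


ABV = (OG − FG) · 131.25
ABV = (1.073 − 1.046) · 131.25

3.5437 % ABV


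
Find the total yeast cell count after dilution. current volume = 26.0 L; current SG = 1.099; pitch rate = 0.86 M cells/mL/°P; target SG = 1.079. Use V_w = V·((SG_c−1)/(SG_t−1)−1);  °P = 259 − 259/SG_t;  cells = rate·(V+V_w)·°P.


V_w = 26.0·((1.099−1)/(1.079−1)−1) = 6.5823
V_final = 26.0 + 6.5823 = 32.5823
°P = 259 − 259/1.079 = 18.9629
cells = 0.86·32.5823·18.9629

531.3557 billion cells


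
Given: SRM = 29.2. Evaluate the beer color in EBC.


EBC = SRM · 1.97
EBC = 29.2 · 1.97

57.5240 EBC


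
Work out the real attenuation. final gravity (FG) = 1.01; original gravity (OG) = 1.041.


AA = (OG−FG)/(OG−1)·100;  RA = AA·0.8192
AA = (1.041 − 1.01)/(1.041 − 1)·100 = 75.6098
RA = 75.6098·0.8192

61.9395 %


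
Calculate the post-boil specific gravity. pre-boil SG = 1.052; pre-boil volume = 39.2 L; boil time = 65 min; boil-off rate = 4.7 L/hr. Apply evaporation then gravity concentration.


V_post = V_pre − rate·(t/60);  SG_post = 1 + (SG_pre−1)·V_pre/V_post
V_post = 39.2 − 4.7·(65/60) = 34.1083
SG_post = 1 + (1.052 − 1)·39.2/34.1083

1.0598


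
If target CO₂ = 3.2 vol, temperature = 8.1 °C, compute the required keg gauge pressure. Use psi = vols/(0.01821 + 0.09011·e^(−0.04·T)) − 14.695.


psi = 3.2/(0.01821 + 0.09011·e^(−0.04·8.1)) − 14.695

23.6826 psi


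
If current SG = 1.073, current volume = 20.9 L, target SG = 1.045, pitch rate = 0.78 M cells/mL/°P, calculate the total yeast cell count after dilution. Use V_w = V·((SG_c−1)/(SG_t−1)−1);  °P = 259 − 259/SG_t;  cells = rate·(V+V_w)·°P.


V_w = 20.9·((1.073−1)/(1.045−1)−1) = 13.0044
V_final = 20.9 + 13.0044 = 33.9044
°P = 259 − 259/1.045 = 11.1531
cells = 0.78·33.9044·11.1531

294.9492 billion cells


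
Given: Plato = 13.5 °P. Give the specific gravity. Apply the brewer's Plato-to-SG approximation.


SG = 259/(259 − P)
SG = 259/(259 − 13.5)

1.0550


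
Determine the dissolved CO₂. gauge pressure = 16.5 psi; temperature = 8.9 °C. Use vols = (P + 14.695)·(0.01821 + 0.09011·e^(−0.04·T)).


vols = (16.5 + 14.695)·(0.01821 + 0.09011·e^(−0.04·8.9))

2.5371 volumes


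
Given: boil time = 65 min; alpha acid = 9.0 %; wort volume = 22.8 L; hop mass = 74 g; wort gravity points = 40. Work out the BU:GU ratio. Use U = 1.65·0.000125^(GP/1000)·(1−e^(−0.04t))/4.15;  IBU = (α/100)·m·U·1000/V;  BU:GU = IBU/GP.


U = 1.65·0.000125^(40/1000)·(1−e^(−0.04·65))/4.15 = 0.2569
IBU = (9.0/100)·74·0.2569·1000/22.8 = 75.0472
BU:GU = 75.0472/40

1.8762


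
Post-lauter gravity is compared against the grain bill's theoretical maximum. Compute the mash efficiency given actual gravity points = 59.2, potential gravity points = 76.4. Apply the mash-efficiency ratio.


efficiency = actual / potential × 100
efficiency = 59.2 / 76.4 × 100

77.4869 %


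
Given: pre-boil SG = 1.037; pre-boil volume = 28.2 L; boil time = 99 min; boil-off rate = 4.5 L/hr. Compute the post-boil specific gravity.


V_post = V_pre − rate·(t/60);  SG_post = 1 + (SG_pre−1)·V_pre/V_post
V_post = 28.2 − 4.5·(99/60) = 20.7750
SG_post = 1 + (1.037 − 1)·28.2/20.7750

1.0502
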